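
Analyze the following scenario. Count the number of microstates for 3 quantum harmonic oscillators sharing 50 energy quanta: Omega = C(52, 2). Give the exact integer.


Step 1: Use binomial coefficient C(52, 2)
Step 2: Numerator = 52! / 50!
Step 3: Denominator = 2!
Step 4: Omega = 1326

1326


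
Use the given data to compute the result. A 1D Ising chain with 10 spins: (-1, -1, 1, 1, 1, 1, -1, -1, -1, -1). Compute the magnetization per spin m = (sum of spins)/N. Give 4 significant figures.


Step 1: Count up spins (+1): 4, down spins (-1): 6
Step 2: Total magnetization M = 4 - 6 = -2
Step 3: m = M/N = -2/10 = -0.2

-0.2


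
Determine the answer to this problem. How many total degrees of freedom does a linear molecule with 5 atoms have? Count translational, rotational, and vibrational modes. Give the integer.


Step 1: Translational DOF = 3
Step 2: Rotational DOF (linear) = 2
Step 3: Vibrational DOF = 3*5 - 5 = 10
Step 4: Total = 3 + 2 + 10 = 15

15


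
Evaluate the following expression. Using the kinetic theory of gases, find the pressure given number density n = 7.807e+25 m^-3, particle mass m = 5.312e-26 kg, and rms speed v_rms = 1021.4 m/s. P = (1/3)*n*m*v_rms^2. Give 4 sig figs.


Step 1: v_rms^2 = 1021.4^2 = 1.043e+06
Step 2: n*m = 7.807e+25*5.312e-26 = 4.147
Step 3: P = (1/3)*4.147*1.043e+06 = 1.442e+06 Pa

1.442e+06


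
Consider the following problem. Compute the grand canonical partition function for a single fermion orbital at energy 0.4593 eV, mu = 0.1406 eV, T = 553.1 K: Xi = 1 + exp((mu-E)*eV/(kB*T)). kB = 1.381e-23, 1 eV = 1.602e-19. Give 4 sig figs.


Step 1: (mu - E) = 0.1406 - 0.4593 = -0.3187 eV
Step 2: x = (mu-E)*eV/(kB*T) = -0.3187*1.602e-19/(1.381e-23*553.1) = -6.684
Step 3: exp(x) = 0.001251
Step 4: Xi = 1 + 0.001251 = 1.001

1.001


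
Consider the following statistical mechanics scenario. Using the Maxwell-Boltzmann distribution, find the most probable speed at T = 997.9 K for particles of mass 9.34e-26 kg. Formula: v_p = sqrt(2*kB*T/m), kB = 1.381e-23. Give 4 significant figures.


Step 1: Numerator = 2*kB*T = 2*1.381e-23*997.9 = 2.756e-20
Step 2: Ratio = 2.756e-20 / 9.34e-26 = 2.951e+05
Step 3: v_p = sqrt(2.951e+05) = 543.2 m/s

543.2


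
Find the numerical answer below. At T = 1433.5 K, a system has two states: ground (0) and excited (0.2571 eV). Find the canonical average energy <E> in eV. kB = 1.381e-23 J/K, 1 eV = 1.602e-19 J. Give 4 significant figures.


Step 1: beta*E = 0.2571*1.602e-19/(1.381e-23*1433.5) = 2.081
Step 2: exp(-beta*E) = 0.1249
Step 3: <E> = 0.2571*0.1249/(1+0.1249) = 0.02854 eV

0.02854


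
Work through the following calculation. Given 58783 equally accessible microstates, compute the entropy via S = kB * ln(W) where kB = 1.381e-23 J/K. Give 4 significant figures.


Step 1: ln(W) = ln(58783) = 10.98
Step 2: S = kB * ln(W) = 1.381e-23 * 10.98
Step 3: S = 1.517e-22 J/K

1.517e-22


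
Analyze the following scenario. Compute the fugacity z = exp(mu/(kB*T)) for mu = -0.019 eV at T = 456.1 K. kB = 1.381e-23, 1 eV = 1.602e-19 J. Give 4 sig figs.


Step 1: Convert mu to Joules: -0.019*1.602e-19 = -3.044e-21 J
Step 2: kB*T = 1.381e-23*456.1 = 6.299e-21 J
Step 3: mu/(kB*T) = -0.4832
Step 4: z = exp(-0.4832) = 0.6168

0.6168


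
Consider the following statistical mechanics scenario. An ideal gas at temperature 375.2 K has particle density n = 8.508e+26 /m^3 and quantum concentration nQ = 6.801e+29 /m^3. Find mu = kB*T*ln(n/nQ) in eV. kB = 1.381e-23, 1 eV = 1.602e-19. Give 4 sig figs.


Step 1: n/nQ = 8.508e+26/6.801e+29 = 0.001251
Step 2: ln(n/nQ) = -6.684
Step 3: mu = kB*T*ln(n/nQ) = 5.182e-21*-6.684 = -3.463e-20 J
Step 4: Convert to eV: -3.463e-20/1.602e-19 = -0.2162 eV

-0.2162


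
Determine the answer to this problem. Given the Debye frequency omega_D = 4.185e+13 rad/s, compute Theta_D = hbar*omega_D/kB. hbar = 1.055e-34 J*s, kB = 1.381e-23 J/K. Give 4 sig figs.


Step 1: hbar*omega_D = 1.055e-34 * 4.185e+13 = 4.415e-21 J
Step 2: Theta_D = 4.415e-21 / 1.381e-23
Step 3: Theta_D = 319.7 K

319.7


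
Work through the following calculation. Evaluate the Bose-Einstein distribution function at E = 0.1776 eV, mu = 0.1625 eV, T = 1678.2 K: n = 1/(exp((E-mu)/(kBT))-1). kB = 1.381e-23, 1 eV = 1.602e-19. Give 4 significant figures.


Step 1: (E - mu) = 0.0151 eV
Step 2: x = (E-mu)*eV/(kB*T) = 0.0151*1.602e-19/(1.381e-23*1678.2) = 0.1044
Step 3: exp(x) = 1.11
Step 4: n = 1/(exp(x)-1) = 9.089

9.089


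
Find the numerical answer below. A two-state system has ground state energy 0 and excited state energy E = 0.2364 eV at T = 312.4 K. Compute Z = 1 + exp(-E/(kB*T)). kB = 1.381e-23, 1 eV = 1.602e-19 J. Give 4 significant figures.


Step 1: Compute beta*E = E*eV/(kB*T) = 0.2364*1.602e-19/(1.381e-23*312.4) = 8.778
Step 2: exp(-beta*E) = exp(-8.778) = 0.0001541
Step 3: Z = 1 + 0.0001541 = 1

1


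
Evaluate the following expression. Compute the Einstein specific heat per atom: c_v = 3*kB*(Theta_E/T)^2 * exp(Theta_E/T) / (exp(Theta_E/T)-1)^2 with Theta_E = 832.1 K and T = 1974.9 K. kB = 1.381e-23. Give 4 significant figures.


Step 1: x = Theta_E/T = 832.1/1974.9 = 0.4213
Step 2: x^2 = 0.1775
Step 3: exp(x) = 1.524
Step 4: c_v = 3*1.381e-23*0.1775*1.524/(1.524-1)^2 = 4.082e-23

4.082e-23


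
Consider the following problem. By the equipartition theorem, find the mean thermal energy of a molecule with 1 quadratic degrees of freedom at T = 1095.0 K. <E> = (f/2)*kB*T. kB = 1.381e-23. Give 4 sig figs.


Step 1: f/2 = 1/2 = 0.5
Step 2: kB*T = 1.381e-23 * 1095.0 = 1.512e-20
Step 3: <E> = 0.5 * 1.512e-20 = 7.561e-21 J

7.561e-21


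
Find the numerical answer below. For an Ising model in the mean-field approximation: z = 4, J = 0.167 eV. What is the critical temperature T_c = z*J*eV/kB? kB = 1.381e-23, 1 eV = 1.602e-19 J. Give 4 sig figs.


Step 1: z*J = 4*0.167 = 0.668 eV
Step 2: Convert to Joules: 0.668*1.602e-19 = 1.07e-19 J
Step 3: T_c = 1.07e-19 / 1.381e-23 = 7749 K

7749


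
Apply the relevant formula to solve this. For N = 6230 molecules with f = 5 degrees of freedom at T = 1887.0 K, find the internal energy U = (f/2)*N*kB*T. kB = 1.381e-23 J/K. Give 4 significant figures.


Step 1: f/2 = 5/2 = 2.5
Step 2: N*kB*T = 6230*1.381e-23*1887.0 = 1.624e-16
Step 3: U = 2.5 * 1.624e-16 = 4.059e-16 J

4.059e-16


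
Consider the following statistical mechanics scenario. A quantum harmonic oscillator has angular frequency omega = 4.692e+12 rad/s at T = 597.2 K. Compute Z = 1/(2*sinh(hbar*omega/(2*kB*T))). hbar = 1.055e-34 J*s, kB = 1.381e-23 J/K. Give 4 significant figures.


Step 1: Compute x = hbar*omega/(kB*T) = 1.055e-34*4.692e+12/(1.381e-23*597.2) = 0.06002
Step 2: x/2 = 0.03001
Step 3: sinh(x/2) = 0.03001
Step 4: Z = 1/(2*0.03001) = 16.66

16.66


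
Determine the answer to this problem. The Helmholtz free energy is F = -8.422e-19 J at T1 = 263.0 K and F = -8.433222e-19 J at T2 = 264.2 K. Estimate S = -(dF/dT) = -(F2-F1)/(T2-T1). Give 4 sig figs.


Step 1: dF = F2 - F1 = -8.433222e-19 - (-8.422e-19) = -1.1222e-21 J
Step 2: dT = T2 - T1 = 264.2 - 263.0 = 1.2 K
Step 3: S = -dF/dT = -(-1.1222e-21)/1.2 = 9.352e-22 J/K

9.352e-22


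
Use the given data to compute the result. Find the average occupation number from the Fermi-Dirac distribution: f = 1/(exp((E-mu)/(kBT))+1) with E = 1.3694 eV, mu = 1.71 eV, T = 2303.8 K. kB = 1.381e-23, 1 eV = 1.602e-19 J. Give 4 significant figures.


Step 1: (E - mu) = 1.3694 - 1.71 = -0.3406 eV
Step 2: Convert: (E-mu)*eV = -5.456e-20 J
Step 3: x = (E-mu)*eV/(kB*T) = -1.715
Step 4: f = 1/(exp(-1.715)+1) = 0.8475

0.8475


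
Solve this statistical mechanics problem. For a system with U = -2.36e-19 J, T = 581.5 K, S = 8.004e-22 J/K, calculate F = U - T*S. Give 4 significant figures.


Step 1: T*S = 581.5 * 8.004e-22 = 4.654e-19 J
Step 2: F = U - T*S = -2.36e-19 - 4.654e-19
Step 3: F = -7.014e-19 J

-7.014e-19


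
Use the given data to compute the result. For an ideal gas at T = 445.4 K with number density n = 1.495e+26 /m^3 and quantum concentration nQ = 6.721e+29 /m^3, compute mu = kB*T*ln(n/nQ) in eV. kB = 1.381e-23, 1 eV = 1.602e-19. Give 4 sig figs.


Step 1: n/nQ = 1.495e+26/6.721e+29 = 0.0002224
Step 2: ln(n/nQ) = -8.411
Step 3: mu = kB*T*ln(n/nQ) = 6.151e-21*-8.411 = -5.174e-20 J
Step 4: Convert to eV: -5.174e-20/1.602e-19 = -0.3229 eV

-0.3229


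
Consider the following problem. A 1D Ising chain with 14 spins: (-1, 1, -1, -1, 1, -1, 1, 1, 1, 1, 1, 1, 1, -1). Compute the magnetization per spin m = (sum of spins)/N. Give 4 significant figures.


Step 1: Count up spins (+1): 9, down spins (-1): 5
Step 2: Total magnetization M = 9 - 5 = 4
Step 3: m = M/N = 4/14 = 0.2857

0.2857


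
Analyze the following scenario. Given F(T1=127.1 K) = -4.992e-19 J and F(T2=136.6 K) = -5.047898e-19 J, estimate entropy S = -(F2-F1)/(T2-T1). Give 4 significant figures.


Step 1: dF = F2 - F1 = -5.047898e-19 - (-4.992e-19) = -5.5898e-21 J
Step 2: dT = T2 - T1 = 136.6 - 127.1 = 9.5 K
Step 3: S = -dF/dT = -(-5.5898e-21)/9.5 = 5.884e-22 J/K

5.884e-22


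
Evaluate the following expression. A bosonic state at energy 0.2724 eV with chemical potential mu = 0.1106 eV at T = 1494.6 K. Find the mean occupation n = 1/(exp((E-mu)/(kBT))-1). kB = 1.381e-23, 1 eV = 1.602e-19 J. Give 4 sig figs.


Step 1: (E - mu) = 0.1618 eV
Step 2: x = (E-mu)*eV/(kB*T) = 0.1618*1.602e-19/(1.381e-23*1494.6) = 1.256
Step 3: exp(x) = 3.511
Step 4: n = 1/(exp(x)-1) = 0.3983

0.3983


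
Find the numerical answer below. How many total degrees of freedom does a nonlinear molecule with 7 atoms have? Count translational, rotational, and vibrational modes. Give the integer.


Step 1: Translational DOF = 3
Step 2: Rotational DOF (nonlinear) = 3
Step 3: Vibrational DOF = 3*7 - 6 = 15
Step 4: Total = 3 + 3 + 15 = 21

21


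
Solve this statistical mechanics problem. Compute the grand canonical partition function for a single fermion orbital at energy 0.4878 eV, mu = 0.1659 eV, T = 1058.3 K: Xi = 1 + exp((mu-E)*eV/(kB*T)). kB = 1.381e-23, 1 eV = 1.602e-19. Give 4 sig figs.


Step 1: (mu - E) = 0.1659 - 0.4878 = -0.3219 eV
Step 2: x = (mu-E)*eV/(kB*T) = -0.3219*1.602e-19/(1.381e-23*1058.3) = -3.528
Step 3: exp(x) = 0.02935
Step 4: Xi = 1 + 0.02935 = 1.029

1.029


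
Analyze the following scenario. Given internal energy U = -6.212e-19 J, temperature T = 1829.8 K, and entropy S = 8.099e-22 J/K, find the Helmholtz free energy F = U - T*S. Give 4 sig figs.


Step 1: T*S = 1829.8 * 8.099e-22 = 1.482e-18 J
Step 2: F = U - T*S = -6.212e-19 - 1.482e-18
Step 3: F = -2.103e-18 J

-2.103e-18


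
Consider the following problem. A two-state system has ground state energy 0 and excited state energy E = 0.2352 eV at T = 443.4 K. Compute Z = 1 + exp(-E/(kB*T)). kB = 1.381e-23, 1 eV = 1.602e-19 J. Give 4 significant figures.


Step 1: Compute beta*E = E*eV/(kB*T) = 0.2352*1.602e-19/(1.381e-23*443.4) = 6.153
Step 2: exp(-beta*E) = exp(-6.153) = 0.002126
Step 3: Z = 1 + 0.002126 = 1.002

1.002


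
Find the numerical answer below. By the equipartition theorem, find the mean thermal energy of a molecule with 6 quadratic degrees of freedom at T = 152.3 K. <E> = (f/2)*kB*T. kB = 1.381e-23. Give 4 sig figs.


Step 1: f/2 = 6/2 = 3
Step 2: kB*T = 1.381e-23 * 152.3 = 2.103e-21
Step 3: <E> = 3 * 2.103e-21 = 6.31e-21 J

6.31e-21


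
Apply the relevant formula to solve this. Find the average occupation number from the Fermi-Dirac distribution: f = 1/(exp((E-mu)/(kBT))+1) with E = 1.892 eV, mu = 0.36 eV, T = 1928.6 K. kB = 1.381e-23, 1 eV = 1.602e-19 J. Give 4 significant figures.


Step 1: (E - mu) = 1.892 - 0.36 = 1.532 eV
Step 2: Convert: (E-mu)*eV = 2.454e-19 J
Step 3: x = (E-mu)*eV/(kB*T) = 9.215
Step 4: f = 1/(exp(9.215)+1) = 9.955e-05

9.955e-05


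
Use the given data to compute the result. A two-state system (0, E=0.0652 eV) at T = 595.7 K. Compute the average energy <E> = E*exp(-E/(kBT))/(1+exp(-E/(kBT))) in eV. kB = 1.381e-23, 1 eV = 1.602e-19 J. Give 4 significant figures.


Step 1: beta*E = 0.0652*1.602e-19/(1.381e-23*595.7) = 1.27
Step 2: exp(-beta*E) = 0.2809
Step 3: <E> = 0.0652*0.2809/(1+0.2809) = 0.0143 eV

0.0143


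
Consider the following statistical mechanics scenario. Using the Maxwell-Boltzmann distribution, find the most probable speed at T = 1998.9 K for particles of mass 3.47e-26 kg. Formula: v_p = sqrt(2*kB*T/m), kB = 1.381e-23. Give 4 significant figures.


Step 1: Numerator = 2*kB*T = 2*1.381e-23*1998.9 = 5.521e-20
Step 2: Ratio = 5.521e-20 / 3.47e-26 = 1.591e+06
Step 3: v_p = sqrt(1.591e+06) = 1261 m/s

1261


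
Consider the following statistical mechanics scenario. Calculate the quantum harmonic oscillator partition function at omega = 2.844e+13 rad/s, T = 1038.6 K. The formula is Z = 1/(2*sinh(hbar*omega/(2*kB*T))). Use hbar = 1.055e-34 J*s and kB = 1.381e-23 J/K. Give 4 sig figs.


Step 1: Compute x = hbar*omega/(kB*T) = 1.055e-34*2.844e+13/(1.381e-23*1038.6) = 0.2092
Step 2: x/2 = 0.1046
Step 3: sinh(x/2) = 0.1048
Step 4: Z = 1/(2*0.1048) = 4.772

4.772


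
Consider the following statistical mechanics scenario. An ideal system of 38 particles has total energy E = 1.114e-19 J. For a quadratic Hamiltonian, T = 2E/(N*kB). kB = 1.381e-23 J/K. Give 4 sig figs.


Step 1: Numerator = 2*E = 2*1.114e-19 = 2.228e-19 J
Step 2: Denominator = N*kB = 38*1.381e-23 = 5.248e-22
Step 3: T = 2.228e-19 / 5.248e-22 = 424.6 K

424.6


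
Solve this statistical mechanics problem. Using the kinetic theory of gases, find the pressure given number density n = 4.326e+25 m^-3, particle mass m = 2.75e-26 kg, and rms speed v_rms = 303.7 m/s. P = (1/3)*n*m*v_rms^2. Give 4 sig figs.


Step 1: v_rms^2 = 303.7^2 = 9.223e+04
Step 2: n*m = 4.326e+25*2.75e-26 = 1.19
Step 3: P = (1/3)*1.19*9.223e+04 = 3.658e+04 Pa

3.658e+04


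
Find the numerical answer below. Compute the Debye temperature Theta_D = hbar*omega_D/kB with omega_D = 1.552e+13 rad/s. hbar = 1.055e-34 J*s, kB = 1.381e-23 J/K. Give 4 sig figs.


Step 1: hbar*omega_D = 1.055e-34 * 1.552e+13 = 1.637e-21 J
Step 2: Theta_D = 1.637e-21 / 1.381e-23
Step 3: Theta_D = 118.6 K

118.6


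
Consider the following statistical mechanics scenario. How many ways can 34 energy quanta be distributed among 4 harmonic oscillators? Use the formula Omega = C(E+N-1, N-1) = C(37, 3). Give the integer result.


Step 1: Use binomial coefficient C(37, 3)
Step 2: Numerator = 37! / 34!
Step 3: Denominator = 3!
Step 4: Omega = 7770

7770


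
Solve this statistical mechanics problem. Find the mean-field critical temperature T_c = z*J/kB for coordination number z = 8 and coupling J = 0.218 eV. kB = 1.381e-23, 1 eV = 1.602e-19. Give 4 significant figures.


Step 1: z*J = 8*0.218 = 1.744 eV
Step 2: Convert to Joules: 1.744*1.602e-19 = 2.794e-19 J
Step 3: T_c = 2.794e-19 / 1.381e-23 = 2.023e+04 K

2.023e+04


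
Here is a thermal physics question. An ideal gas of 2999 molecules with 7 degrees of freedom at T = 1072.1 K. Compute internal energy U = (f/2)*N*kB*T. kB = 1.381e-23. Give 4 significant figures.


Step 1: f/2 = 7/2 = 3.5
Step 2: N*kB*T = 2999*1.381e-23*1072.1 = 4.44e-17
Step 3: U = 3.5 * 4.44e-17 = 1.554e-16 J

1.554e-16


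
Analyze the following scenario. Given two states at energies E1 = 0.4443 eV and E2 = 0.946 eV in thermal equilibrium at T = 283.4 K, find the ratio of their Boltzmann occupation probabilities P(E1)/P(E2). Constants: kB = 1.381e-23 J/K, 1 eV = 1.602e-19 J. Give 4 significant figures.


Step 1: Compute energy difference dE = E1 - E2 = 0.4443 - 0.946 = -0.5017 eV
Step 2: Convert to Joules: dE_J = -0.5017 * 1.602e-19 = -8.037e-20 J
Step 3: Compute exponent = -dE_J / (kB * T) = -(-8.037e-20) / (1.381e-23 * 283.4) = 20.54
Step 4: P(E1)/P(E2) = exp(20.54) = 8.291e+08

8.291e+08


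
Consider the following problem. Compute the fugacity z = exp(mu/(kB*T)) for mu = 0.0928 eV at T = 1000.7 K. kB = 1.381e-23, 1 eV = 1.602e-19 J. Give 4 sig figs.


Step 1: Convert mu to Joules: 0.0928*1.602e-19 = 1.487e-20 J
Step 2: kB*T = 1.381e-23*1000.7 = 1.382e-20 J
Step 3: mu/(kB*T) = 1.076
Step 4: z = exp(1.076) = 2.932

2.932


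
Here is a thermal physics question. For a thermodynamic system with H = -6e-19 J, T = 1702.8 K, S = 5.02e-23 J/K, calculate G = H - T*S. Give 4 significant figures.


Step 1: T*S = 1702.8 * 5.02e-23 = 8.548e-20 J
Step 2: G = H - T*S = -6e-19 - 8.548e-20
Step 3: G = -6.855e-19 J

-6.855e-19


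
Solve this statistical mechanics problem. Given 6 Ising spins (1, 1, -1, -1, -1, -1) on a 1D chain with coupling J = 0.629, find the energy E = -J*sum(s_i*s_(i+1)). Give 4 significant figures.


Step 1: Nearest-neighbor products: 1, -1, 1, 1, 1
Step 2: Sum of products = 3
Step 3: E = -0.629 * 3 = -1.887

-1.887


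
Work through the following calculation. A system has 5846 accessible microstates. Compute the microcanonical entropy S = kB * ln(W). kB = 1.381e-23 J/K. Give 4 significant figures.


Step 1: ln(W) = ln(5846) = 8.674
Step 2: S = kB * ln(W) = 1.381e-23 * 8.674
Step 3: S = 1.198e-22 J/K

1.198e-22


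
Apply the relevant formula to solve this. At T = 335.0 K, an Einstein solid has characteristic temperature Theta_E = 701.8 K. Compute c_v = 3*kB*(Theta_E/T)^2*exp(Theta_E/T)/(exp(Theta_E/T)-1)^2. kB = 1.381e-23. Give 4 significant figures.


Step 1: x = Theta_E/T = 701.8/335.0 = 2.095
Step 2: x^2 = 4.389
Step 3: exp(x) = 8.125
Step 4: c_v = 3*1.381e-23*4.389*8.125/(8.125-1)^2 = 2.91e-23

2.91e-23


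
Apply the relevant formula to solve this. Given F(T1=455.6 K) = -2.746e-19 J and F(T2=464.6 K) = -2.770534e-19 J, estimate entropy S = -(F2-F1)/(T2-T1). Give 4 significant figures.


Step 1: dF = F2 - F1 = -2.770534e-19 - (-2.746e-19) = -2.4534e-21 J
Step 2: dT = T2 - T1 = 464.6 - 455.6 = 9 K
Step 3: S = -dF/dT = -(-2.4534e-21)/9 = 2.726e-22 J/K

2.726e-22


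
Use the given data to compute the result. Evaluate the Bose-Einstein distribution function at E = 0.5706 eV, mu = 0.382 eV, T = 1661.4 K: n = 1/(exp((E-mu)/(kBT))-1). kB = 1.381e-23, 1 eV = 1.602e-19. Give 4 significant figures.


Step 1: (E - mu) = 0.1886 eV
Step 2: x = (E-mu)*eV/(kB*T) = 0.1886*1.602e-19/(1.381e-23*1661.4) = 1.317
Step 3: exp(x) = 3.732
Step 4: n = 1/(exp(x)-1) = 0.3661

0.3661


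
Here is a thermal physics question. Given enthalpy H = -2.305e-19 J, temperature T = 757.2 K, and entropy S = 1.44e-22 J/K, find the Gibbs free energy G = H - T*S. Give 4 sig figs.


Step 1: T*S = 757.2 * 1.44e-22 = 1.09e-19 J
Step 2: G = H - T*S = -2.305e-19 - 1.09e-19
Step 3: G = -3.395e-19 J

-3.395e-19


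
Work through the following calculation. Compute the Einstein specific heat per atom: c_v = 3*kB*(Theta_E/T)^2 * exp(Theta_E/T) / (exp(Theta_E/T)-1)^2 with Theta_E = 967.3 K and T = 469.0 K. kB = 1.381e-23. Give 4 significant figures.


Step 1: x = Theta_E/T = 967.3/469.0 = 2.062
Step 2: x^2 = 4.254
Step 3: exp(x) = 7.865
Step 4: c_v = 3*1.381e-23*4.254*7.865/(7.865-1)^2 = 2.941e-23

2.941e-23


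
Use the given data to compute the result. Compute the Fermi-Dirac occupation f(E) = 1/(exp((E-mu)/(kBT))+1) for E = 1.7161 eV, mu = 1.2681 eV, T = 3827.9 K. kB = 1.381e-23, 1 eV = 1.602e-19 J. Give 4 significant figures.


Step 1: (E - mu) = 1.7161 - 1.2681 = 0.448 eV
Step 2: Convert: (E-mu)*eV = 7.177e-20 J
Step 3: x = (E-mu)*eV/(kB*T) = 1.358
Step 4: f = 1/(exp(1.358)+1) = 0.2046

0.2046


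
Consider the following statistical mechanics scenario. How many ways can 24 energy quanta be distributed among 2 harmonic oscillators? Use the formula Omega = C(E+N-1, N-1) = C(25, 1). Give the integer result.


Step 1: Use binomial coefficient C(25, 1)
Step 2: Numerator = 25! / 24!
Step 3: Denominator = 1!
Step 4: Omega = 25

25


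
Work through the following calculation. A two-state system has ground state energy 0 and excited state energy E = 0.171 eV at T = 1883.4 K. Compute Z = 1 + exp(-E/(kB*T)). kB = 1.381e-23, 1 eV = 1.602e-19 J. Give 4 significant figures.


Step 1: Compute beta*E = E*eV/(kB*T) = 0.171*1.602e-19/(1.381e-23*1883.4) = 1.053
Step 2: exp(-beta*E) = exp(-1.053) = 0.3488
Step 3: Z = 1 + 0.3488 = 1.349

1.349


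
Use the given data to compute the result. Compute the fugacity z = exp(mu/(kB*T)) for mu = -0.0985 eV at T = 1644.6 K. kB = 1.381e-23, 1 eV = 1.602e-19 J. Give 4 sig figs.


Step 1: Convert mu to Joules: -0.0985*1.602e-19 = -1.578e-20 J
Step 2: kB*T = 1.381e-23*1644.6 = 2.271e-20 J
Step 3: mu/(kB*T) = -0.6948
Step 4: z = exp(-0.6948) = 0.4992

0.4992


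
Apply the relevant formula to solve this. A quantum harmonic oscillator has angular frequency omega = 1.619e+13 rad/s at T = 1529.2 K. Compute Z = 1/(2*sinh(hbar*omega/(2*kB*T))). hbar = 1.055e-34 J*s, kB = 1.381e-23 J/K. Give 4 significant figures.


Step 1: Compute x = hbar*omega/(kB*T) = 1.055e-34*1.619e+13/(1.381e-23*1529.2) = 0.08088
Step 2: x/2 = 0.04044
Step 3: sinh(x/2) = 0.04045
Step 4: Z = 1/(2*0.04045) = 12.36

12.36


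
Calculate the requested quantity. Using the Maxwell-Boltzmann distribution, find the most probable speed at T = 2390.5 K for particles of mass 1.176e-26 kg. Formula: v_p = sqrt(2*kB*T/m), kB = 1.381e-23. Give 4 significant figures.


Step 1: Numerator = 2*kB*T = 2*1.381e-23*2390.5 = 6.603e-20
Step 2: Ratio = 6.603e-20 / 1.176e-26 = 5.614e+06
Step 3: v_p = sqrt(5.614e+06) = 2369 m/s

2369


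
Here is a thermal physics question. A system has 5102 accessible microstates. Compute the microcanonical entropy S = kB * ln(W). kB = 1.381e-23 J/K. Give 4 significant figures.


Step 1: ln(W) = ln(5102) = 8.537
Step 2: S = kB * ln(W) = 1.381e-23 * 8.537
Step 3: S = 1.179e-22 J/K

1.179e-22


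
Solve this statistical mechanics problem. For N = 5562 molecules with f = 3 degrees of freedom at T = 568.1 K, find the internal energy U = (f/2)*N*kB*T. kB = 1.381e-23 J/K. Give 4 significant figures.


Step 1: f/2 = 3/2 = 1.5
Step 2: N*kB*T = 5562*1.381e-23*568.1 = 4.364e-17
Step 3: U = 1.5 * 4.364e-17 = 6.545e-17 J

6.545e-17


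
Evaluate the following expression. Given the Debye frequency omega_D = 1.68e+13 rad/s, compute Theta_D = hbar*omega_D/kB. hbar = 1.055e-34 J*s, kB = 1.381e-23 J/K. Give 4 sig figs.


Step 1: hbar*omega_D = 1.055e-34 * 1.68e+13 = 1.772e-21 J
Step 2: Theta_D = 1.772e-21 / 1.381e-23
Step 3: Theta_D = 128.3 K

128.3


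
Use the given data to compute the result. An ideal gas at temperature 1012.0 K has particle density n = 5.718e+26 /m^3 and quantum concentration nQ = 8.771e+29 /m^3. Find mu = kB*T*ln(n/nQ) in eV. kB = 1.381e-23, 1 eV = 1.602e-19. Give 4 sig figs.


Step 1: n/nQ = 5.718e+26/8.771e+29 = 0.0006519
Step 2: ln(n/nQ) = -7.336
Step 3: mu = kB*T*ln(n/nQ) = 1.398e-20*-7.336 = -1.025e-19 J
Step 4: Convert to eV: -1.025e-19/1.602e-19 = -0.64 eV

-0.64


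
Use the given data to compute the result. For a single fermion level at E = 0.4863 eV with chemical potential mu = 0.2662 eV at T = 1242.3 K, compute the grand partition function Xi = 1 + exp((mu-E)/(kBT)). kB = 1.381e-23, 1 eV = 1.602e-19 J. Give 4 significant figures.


Step 1: (mu - E) = 0.2662 - 0.4863 = -0.2201 eV
Step 2: x = (mu-E)*eV/(kB*T) = -0.2201*1.602e-19/(1.381e-23*1242.3) = -2.055
Step 3: exp(x) = 0.1281
Step 4: Xi = 1 + 0.1281 = 1.128

1.128


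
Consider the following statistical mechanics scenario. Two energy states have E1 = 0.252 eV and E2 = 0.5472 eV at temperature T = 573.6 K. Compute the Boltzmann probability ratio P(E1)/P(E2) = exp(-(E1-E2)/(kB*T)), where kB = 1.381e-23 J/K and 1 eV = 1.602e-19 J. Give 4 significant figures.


Step 1: Compute energy difference dE = E1 - E2 = 0.252 - 0.5472 = -0.2952 eV
Step 2: Convert to Joules: dE_J = -0.2952 * 1.602e-19 = -4.729e-20 J
Step 3: Compute exponent = -dE_J / (kB * T) = -(-4.729e-20) / (1.381e-23 * 573.6) = 5.97
Step 4: P(E1)/P(E2) = exp(5.97) = 391.5

391.5


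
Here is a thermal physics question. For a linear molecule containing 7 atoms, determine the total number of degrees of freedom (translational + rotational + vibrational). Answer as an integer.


Step 1: Translational DOF = 3
Step 2: Rotational DOF (linear) = 2
Step 3: Vibrational DOF = 3*7 - 5 = 16
Step 4: Total = 3 + 2 + 16 = 21

21


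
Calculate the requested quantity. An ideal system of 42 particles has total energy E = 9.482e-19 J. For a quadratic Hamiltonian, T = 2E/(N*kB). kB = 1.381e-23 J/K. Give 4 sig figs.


Step 1: Numerator = 2*E = 2*9.482e-19 = 1.896e-18 J
Step 2: Denominator = N*kB = 42*1.381e-23 = 5.8e-22
Step 3: T = 1.896e-18 / 5.8e-22 = 3270 K

3270


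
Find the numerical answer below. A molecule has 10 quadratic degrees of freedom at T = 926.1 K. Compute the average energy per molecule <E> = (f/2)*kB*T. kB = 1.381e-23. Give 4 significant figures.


Step 1: f/2 = 10/2 = 5
Step 2: kB*T = 1.381e-23 * 926.1 = 1.279e-20
Step 3: <E> = 5 * 1.279e-20 = 6.395e-20 J

6.395e-20


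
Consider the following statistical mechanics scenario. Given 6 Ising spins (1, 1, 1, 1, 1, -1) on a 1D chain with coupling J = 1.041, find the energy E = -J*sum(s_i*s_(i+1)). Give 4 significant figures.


Step 1: Nearest-neighbor products: 1, 1, 1, 1, -1
Step 2: Sum of products = 3
Step 3: E = -1.041 * 3 = -3.123

-3.123


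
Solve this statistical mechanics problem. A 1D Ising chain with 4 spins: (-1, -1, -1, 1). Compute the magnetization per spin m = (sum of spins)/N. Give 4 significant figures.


Step 1: Count up spins (+1): 1, down spins (-1): 3
Step 2: Total magnetization M = 1 - 3 = -2
Step 3: m = M/N = -2/4 = -0.5

-0.5


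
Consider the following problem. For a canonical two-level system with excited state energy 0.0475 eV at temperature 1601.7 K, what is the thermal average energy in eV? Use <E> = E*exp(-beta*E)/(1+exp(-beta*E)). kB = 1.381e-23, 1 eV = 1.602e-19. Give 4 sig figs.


Step 1: beta*E = 0.0475*1.602e-19/(1.381e-23*1601.7) = 0.344
Step 2: exp(-beta*E) = 0.7089
Step 3: <E> = 0.0475*0.7089/(1+0.7089) = 0.0197 eV

0.0197


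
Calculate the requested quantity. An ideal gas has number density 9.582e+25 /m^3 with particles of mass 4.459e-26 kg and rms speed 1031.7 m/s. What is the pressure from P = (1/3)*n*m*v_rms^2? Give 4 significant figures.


Step 1: v_rms^2 = 1031.7^2 = 1.064e+06
Step 2: n*m = 9.582e+25*4.459e-26 = 4.273
Step 3: P = (1/3)*4.273*1.064e+06 = 1.516e+06 Pa

1.516e+06


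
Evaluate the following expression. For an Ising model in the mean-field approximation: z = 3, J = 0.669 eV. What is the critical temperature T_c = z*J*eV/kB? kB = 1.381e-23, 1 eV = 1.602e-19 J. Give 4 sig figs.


Step 1: z*J = 3*0.669 = 2.007 eV
Step 2: Convert to Joules: 2.007*1.602e-19 = 3.215e-19 J
Step 3: T_c = 3.215e-19 / 1.381e-23 = 2.328e+04 K

2.328e+04


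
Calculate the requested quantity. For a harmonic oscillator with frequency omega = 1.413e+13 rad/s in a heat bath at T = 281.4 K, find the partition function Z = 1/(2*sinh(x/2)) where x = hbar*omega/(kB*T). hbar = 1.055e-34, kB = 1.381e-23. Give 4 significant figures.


Step 1: Compute x = hbar*omega/(kB*T) = 1.055e-34*1.413e+13/(1.381e-23*281.4) = 0.3836
Step 2: x/2 = 0.1918
Step 3: sinh(x/2) = 0.193
Step 4: Z = 1/(2*0.193) = 2.591

2.591


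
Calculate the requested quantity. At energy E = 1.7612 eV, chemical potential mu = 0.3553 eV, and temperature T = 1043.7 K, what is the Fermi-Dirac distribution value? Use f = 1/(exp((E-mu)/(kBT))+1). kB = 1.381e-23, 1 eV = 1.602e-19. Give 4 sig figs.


Step 1: (E - mu) = 1.7612 - 0.3553 = 1.406 eV
Step 2: Convert: (E-mu)*eV = 2.252e-19 J
Step 3: x = (E-mu)*eV/(kB*T) = 15.63
Step 4: f = 1/(exp(15.63)+1) = 1.636e-07

1.636e-07


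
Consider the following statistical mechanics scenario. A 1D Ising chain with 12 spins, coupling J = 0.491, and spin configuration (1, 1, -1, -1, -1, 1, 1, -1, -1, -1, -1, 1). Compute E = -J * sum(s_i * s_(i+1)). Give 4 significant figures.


Step 1: Nearest-neighbor products: 1, -1, 1, 1, -1, 1, -1, 1, 1, 1, -1
Step 2: Sum of products = 3
Step 3: E = -0.491 * 3 = -1.473

-1.473


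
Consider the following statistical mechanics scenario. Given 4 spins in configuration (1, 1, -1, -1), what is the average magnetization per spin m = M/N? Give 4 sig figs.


Step 1: Count up spins (+1): 2, down spins (-1): 2
Step 2: Total magnetization M = 2 - 2 = 0
Step 3: m = M/N = 0/4 = 0

0


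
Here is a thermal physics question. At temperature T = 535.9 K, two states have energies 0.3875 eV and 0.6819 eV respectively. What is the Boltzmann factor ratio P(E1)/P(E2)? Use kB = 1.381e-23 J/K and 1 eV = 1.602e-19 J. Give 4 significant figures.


Step 1: Compute energy difference dE = E1 - E2 = 0.3875 - 0.6819 = -0.2944 eV
Step 2: Convert to Joules: dE_J = -0.2944 * 1.602e-19 = -4.716e-20 J
Step 3: Compute exponent = -dE_J / (kB * T) = -(-4.716e-20) / (1.381e-23 * 535.9) = 6.373
Step 4: P(E1)/P(E2) = exp(6.373) = 585.6

585.6


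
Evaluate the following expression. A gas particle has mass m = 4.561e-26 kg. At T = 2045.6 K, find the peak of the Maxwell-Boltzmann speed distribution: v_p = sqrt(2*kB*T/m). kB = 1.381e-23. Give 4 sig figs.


Step 1: Numerator = 2*kB*T = 2*1.381e-23*2045.6 = 5.65e-20
Step 2: Ratio = 5.65e-20 / 4.561e-26 = 1.239e+06
Step 3: v_p = sqrt(1.239e+06) = 1113 m/s

1113


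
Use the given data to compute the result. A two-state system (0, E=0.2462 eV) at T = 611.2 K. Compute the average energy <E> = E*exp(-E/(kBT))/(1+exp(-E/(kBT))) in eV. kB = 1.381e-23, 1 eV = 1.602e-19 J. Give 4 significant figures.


Step 1: beta*E = 0.2462*1.602e-19/(1.381e-23*611.2) = 4.673
Step 2: exp(-beta*E) = 0.009346
Step 3: <E> = 0.2462*0.009346/(1+0.009346) = 0.00228 eV

0.00228


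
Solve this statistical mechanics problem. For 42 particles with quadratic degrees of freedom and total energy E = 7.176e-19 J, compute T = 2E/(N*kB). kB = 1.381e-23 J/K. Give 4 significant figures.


Step 1: Numerator = 2*E = 2*7.176e-19 = 1.435e-18 J
Step 2: Denominator = N*kB = 42*1.381e-23 = 5.8e-22
Step 3: T = 1.435e-18 / 5.8e-22 = 2474 K

2474


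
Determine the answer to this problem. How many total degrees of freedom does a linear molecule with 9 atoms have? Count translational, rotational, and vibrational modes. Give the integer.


Step 1: Translational DOF = 3
Step 2: Rotational DOF (linear) = 2
Step 3: Vibrational DOF = 3*9 - 5 = 22
Step 4: Total = 3 + 2 + 22 = 27

27


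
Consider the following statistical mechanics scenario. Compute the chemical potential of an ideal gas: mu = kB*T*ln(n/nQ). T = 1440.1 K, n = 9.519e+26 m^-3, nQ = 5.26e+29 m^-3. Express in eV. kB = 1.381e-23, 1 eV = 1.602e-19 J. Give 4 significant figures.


Step 1: n/nQ = 9.519e+26/5.26e+29 = 0.00181
Step 2: ln(n/nQ) = -6.315
Step 3: mu = kB*T*ln(n/nQ) = 1.989e-20*-6.315 = -1.256e-19 J
Step 4: Convert to eV: -1.256e-19/1.602e-19 = -0.7839 eV

-0.7839


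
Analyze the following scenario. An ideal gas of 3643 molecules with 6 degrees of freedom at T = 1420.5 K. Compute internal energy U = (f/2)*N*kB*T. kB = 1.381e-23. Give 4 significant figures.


Step 1: f/2 = 6/2 = 3.0
Step 2: N*kB*T = 3643*1.381e-23*1420.5 = 7.147e-17
Step 3: U = 3.0 * 7.147e-17 = 2.144e-16 J

2.144e-16


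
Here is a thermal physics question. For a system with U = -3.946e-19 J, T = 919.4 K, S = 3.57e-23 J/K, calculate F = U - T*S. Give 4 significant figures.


Step 1: T*S = 919.4 * 3.57e-23 = 3.282e-20 J
Step 2: F = U - T*S = -3.946e-19 - 3.282e-20
Step 3: F = -4.274e-19 J

-4.274e-19


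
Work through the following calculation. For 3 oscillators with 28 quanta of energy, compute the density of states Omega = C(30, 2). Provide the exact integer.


Step 1: Use binomial coefficient C(30, 2)
Step 2: Numerator = 30! / 28!
Step 3: Denominator = 2!
Step 4: Omega = 435

435


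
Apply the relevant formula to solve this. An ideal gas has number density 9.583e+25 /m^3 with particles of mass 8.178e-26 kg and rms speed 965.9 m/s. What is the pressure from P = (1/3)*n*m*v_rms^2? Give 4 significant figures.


Step 1: v_rms^2 = 965.9^2 = 9.33e+05
Step 2: n*m = 9.583e+25*8.178e-26 = 7.837
Step 3: P = (1/3)*7.837*9.33e+05 = 2.437e+06 Pa

2.437e+06


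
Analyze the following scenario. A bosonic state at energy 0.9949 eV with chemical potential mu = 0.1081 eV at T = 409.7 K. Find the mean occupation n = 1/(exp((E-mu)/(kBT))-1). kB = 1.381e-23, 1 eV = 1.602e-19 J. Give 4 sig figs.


Step 1: (E - mu) = 0.8868 eV
Step 2: x = (E-mu)*eV/(kB*T) = 0.8868*1.602e-19/(1.381e-23*409.7) = 25.11
Step 3: exp(x) = 8.029e+10
Step 4: n = 1/(exp(x)-1) = 1.245e-11

1.245e-11


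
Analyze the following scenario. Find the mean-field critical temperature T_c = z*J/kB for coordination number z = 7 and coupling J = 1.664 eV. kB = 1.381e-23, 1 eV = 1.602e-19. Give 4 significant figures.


Step 1: z*J = 7*1.664 = 11.65 eV
Step 2: Convert to Joules: 11.65*1.602e-19 = 1.866e-18 J
Step 3: T_c = 1.866e-18 / 1.381e-23 = 1.351e+05 K

1.351e+05


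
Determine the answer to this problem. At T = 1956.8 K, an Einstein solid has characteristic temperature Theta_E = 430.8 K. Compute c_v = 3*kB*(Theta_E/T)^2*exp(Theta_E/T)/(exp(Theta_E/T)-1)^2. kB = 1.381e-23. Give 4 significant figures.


Step 1: x = Theta_E/T = 430.8/1956.8 = 0.2202
Step 2: x^2 = 0.04847
Step 3: exp(x) = 1.246
Step 4: c_v = 3*1.381e-23*0.04847*1.246/(1.246-1)^2 = 4.126e-23

4.126e-23


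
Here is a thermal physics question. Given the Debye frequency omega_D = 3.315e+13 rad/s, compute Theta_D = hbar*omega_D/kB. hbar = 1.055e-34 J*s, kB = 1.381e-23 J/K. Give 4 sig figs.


Step 1: hbar*omega_D = 1.055e-34 * 3.315e+13 = 3.497e-21 J
Step 2: Theta_D = 3.497e-21 / 1.381e-23
Step 3: Theta_D = 253.2 K

253.2


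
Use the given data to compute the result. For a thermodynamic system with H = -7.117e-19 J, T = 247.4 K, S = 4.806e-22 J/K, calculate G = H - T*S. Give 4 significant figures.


Step 1: T*S = 247.4 * 4.806e-22 = 1.189e-19 J
Step 2: G = H - T*S = -7.117e-19 - 1.189e-19
Step 3: G = -8.306e-19 J

-8.306e-19


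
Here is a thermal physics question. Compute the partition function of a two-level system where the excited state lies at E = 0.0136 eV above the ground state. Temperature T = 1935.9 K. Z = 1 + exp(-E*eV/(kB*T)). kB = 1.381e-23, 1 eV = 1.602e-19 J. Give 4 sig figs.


Step 1: Compute beta*E = E*eV/(kB*T) = 0.0136*1.602e-19/(1.381e-23*1935.9) = 0.08149
Step 2: exp(-beta*E) = exp(-0.08149) = 0.9217
Step 3: Z = 1 + 0.9217 = 1.922

1.922


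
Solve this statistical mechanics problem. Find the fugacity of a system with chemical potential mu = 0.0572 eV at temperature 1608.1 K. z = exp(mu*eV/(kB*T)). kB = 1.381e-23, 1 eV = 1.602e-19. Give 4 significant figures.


Step 1: Convert mu to Joules: 0.0572*1.602e-19 = 9.163e-21 J
Step 2: kB*T = 1.381e-23*1608.1 = 2.221e-20 J
Step 3: mu/(kB*T) = 0.4126
Step 4: z = exp(0.4126) = 1.511

1.511


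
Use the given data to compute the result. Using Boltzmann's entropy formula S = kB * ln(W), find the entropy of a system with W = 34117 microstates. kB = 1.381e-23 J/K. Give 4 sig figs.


Step 1: ln(W) = ln(34117) = 10.44
Step 2: S = kB * ln(W) = 1.381e-23 * 10.44
Step 3: S = 1.441e-22 J/K

1.441e-22


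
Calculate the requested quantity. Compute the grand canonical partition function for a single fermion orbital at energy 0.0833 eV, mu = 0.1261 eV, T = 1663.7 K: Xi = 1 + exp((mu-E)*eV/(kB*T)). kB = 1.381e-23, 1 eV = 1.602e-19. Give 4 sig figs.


Step 1: (mu - E) = 0.1261 - 0.0833 = 0.0428 eV
Step 2: x = (mu-E)*eV/(kB*T) = 0.0428*1.602e-19/(1.381e-23*1663.7) = 0.2984
Step 3: exp(x) = 1.348
Step 4: Xi = 1 + 1.348 = 2.348

2.348


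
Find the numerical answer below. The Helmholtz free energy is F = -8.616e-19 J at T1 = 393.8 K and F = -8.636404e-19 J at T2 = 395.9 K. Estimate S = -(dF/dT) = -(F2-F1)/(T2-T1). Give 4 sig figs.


Step 1: dF = F2 - F1 = -8.636404e-19 - (-8.616e-19) = -2.0404e-21 J
Step 2: dT = T2 - T1 = 395.9 - 393.8 = 2.1 K
Step 3: S = -dF/dT = -(-2.0404e-21)/2.1 = 9.716e-22 J/K

9.716e-22


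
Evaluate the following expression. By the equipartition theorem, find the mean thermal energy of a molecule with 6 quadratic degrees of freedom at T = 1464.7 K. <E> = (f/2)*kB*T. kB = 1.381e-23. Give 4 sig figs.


Step 1: f/2 = 6/2 = 3
Step 2: kB*T = 1.381e-23 * 1464.7 = 2.023e-20
Step 3: <E> = 3 * 2.023e-20 = 6.068e-20 J

6.068e-20


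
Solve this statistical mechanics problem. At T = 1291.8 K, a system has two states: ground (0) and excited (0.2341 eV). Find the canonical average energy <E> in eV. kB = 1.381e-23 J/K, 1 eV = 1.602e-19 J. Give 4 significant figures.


Step 1: beta*E = 0.2341*1.602e-19/(1.381e-23*1291.8) = 2.102
Step 2: exp(-beta*E) = 0.1222
Step 3: <E> = 0.2341*0.1222/(1+0.1222) = 0.02549 eV

0.02549


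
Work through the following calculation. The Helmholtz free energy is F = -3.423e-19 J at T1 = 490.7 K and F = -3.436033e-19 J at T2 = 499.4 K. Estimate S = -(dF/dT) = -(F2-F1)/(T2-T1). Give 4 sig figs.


Step 1: dF = F2 - F1 = -3.436033e-19 - (-3.423e-19) = -1.3033e-21 J
Step 2: dT = T2 - T1 = 499.4 - 490.7 = 8.7 K
Step 3: S = -dF/dT = -(-1.3033e-21)/8.7 = 1.498e-22 J/K

1.498e-22


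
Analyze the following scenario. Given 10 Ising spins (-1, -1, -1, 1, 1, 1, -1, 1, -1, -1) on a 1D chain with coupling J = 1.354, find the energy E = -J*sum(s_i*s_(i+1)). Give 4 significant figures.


Step 1: Nearest-neighbor products: 1, 1, -1, 1, 1, -1, -1, -1, 1
Step 2: Sum of products = 1
Step 3: E = -1.354 * 1 = -1.354

-1.354


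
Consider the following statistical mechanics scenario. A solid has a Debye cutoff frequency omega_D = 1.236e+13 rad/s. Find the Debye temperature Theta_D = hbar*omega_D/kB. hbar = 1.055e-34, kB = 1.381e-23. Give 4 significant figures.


Step 1: hbar*omega_D = 1.055e-34 * 1.236e+13 = 1.304e-21 J
Step 2: Theta_D = 1.304e-21 / 1.381e-23
Step 3: Theta_D = 94.42 K

94.42


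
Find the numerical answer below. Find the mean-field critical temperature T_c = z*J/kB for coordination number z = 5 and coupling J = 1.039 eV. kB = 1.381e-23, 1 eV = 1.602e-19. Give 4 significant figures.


Step 1: z*J = 5*1.039 = 5.195 eV
Step 2: Convert to Joules: 5.195*1.602e-19 = 8.322e-19 J
Step 3: T_c = 8.322e-19 / 1.381e-23 = 6.026e+04 K

6.026e+04


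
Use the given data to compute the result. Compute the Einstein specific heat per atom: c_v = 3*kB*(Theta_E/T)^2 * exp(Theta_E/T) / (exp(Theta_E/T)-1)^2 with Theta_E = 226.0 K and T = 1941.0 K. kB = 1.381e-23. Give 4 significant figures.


Step 1: x = Theta_E/T = 226.0/1941.0 = 0.1164
Step 2: x^2 = 0.01356
Step 3: exp(x) = 1.123
Step 4: c_v = 3*1.381e-23*0.01356*1.123/(1.123-1)^2 = 4.138e-23

4.138e-23


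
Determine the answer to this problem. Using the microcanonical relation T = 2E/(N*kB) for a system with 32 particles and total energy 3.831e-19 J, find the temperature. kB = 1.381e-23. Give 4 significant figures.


Step 1: Numerator = 2*E = 2*3.831e-19 = 7.662e-19 J
Step 2: Denominator = N*kB = 32*1.381e-23 = 4.419e-22
Step 3: T = 7.662e-19 / 4.419e-22 = 1734 K

1734


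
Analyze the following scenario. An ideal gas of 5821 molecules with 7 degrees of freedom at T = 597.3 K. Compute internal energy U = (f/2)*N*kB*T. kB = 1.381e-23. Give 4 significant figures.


Step 1: f/2 = 7/2 = 3.5
Step 2: N*kB*T = 5821*1.381e-23*597.3 = 4.802e-17
Step 3: U = 3.5 * 4.802e-17 = 1.681e-16 J

1.681e-16


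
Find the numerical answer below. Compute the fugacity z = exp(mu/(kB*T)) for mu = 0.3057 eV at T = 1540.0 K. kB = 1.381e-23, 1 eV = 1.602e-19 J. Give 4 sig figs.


Step 1: Convert mu to Joules: 0.3057*1.602e-19 = 4.897e-20 J
Step 2: kB*T = 1.381e-23*1540.0 = 2.127e-20 J
Step 3: mu/(kB*T) = 2.303
Step 4: z = exp(2.303) = 10

10


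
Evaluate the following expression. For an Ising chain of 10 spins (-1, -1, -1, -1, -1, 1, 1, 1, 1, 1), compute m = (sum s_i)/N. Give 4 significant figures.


Step 1: Count up spins (+1): 5, down spins (-1): 5
Step 2: Total magnetization M = 5 - 5 = 0
Step 3: m = M/N = 0/10 = 0

0


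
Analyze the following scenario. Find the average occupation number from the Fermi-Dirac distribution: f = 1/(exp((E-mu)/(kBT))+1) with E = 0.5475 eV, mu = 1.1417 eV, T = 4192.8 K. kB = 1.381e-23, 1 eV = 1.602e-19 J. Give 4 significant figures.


Step 1: (E - mu) = 0.5475 - 1.1417 = -0.5942 eV
Step 2: Convert: (E-mu)*eV = -9.519e-20 J
Step 3: x = (E-mu)*eV/(kB*T) = -1.644
Step 4: f = 1/(exp(-1.644)+1) = 0.8381

0.8381
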